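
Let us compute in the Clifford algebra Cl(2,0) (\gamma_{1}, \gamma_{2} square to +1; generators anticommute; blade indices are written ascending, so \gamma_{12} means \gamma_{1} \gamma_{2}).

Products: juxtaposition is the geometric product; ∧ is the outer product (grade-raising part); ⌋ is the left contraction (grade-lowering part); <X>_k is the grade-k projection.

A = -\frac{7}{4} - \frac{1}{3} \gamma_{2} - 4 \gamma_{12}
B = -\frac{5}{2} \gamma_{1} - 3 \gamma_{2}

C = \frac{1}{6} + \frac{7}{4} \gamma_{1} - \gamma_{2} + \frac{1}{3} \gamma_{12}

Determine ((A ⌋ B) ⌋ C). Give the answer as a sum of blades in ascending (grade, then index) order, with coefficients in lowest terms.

step 1: 1 + \frac{35}{8} \gamma_{1} + \frac{21}{4} \gamma_{2}
step 2: \frac{247}{96} + \frac{11}{24} \gamma_{2} + \frac{1}{3} \gamma_{12}
Answer: \frac{247}{96} + \frac{11}{24} \gamma_{2} + \frac{1}{3} \gamma_{12}


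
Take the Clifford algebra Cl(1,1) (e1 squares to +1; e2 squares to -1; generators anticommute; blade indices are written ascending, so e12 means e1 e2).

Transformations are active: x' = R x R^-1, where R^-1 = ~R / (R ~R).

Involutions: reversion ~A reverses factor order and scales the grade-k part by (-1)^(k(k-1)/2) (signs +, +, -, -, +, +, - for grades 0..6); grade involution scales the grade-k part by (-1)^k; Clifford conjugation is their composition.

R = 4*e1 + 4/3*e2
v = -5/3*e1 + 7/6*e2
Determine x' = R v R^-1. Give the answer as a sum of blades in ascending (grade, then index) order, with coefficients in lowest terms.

~R = 4*e1 + 4/3*e2, and R ~R = 128/9, so R^-1 = ~R / (128/9).
R v = -74/9 + 62/9*e12
Answer: -71/24*e1 - 65/24*e2


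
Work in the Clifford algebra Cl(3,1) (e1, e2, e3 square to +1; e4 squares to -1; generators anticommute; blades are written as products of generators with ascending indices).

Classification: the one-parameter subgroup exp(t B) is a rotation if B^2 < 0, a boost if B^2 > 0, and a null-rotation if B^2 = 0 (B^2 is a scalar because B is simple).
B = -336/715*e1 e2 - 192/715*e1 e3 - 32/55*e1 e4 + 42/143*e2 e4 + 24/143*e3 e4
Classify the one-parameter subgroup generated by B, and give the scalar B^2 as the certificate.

B^2 term by term: the squares give (-336/715)^2*(e1 e2)^2 + (-192/715)^2*(e1 e3)^2 + (-32/55)^2*(e1 e4)^2 + (42/143)^2*(e2 e4)^2 + (24/143)^2*(e3 e4)^2 = 112896/511225*(-1) + 36864/511225*(-1) + 1024/3025*(+1) + 1764/20449*(+1) + 576/20449*(+1) = 4/25 (each basis 2-blade squares to minus the product of its generators' squares); cross terms between blades sharing an index anticommute and cancel; the commuting (index-disjoint) pairs give grade-4 terms 2*c*c'*(blade product), which cancel blade by blade — e1 e2 e3 e4: -16128/102245 + 16128/102245 = 0 — confirming B is simple. So B^2 = 4/25.
Answer: boost, certificate B^2 = 4/25. Because 4/25 is invariant under every versor sandwich, the classification follows from its sign alone.


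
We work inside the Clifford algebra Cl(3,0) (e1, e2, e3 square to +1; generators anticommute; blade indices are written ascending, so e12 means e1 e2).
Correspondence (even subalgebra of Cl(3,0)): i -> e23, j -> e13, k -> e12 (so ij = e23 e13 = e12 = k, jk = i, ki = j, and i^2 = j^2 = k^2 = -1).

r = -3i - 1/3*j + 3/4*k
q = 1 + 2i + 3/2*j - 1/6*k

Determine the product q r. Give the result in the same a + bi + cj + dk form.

In blades: q = 1 - 1/6*e12 + 3/2*e13 + 2*e23, r = 3/4*e12 - 1/3*e13 - 3*e23.
Distribute q over r term by term (generator squares from the signature, products reordered to ascending indices): (1)*r = 3/4*e12 - 1/3*e13 - 3*e23; (-1/6*e12)*r = 1/8 + 1/2*e13 - 1/18*e23; (3/2*e13)*r = 1/2 + 9/2*e12 + 9/8*e23; (2*e23)*r = 6 - 2/3*e12 - 3/2*e13.
Sum: 53/8 + 55/12*e12 - 4/3*e13 - 139/72*e23; translating back through the correspondence:
Answer: 53/8 - 139/72*i - 4/3*j + 55/12*k


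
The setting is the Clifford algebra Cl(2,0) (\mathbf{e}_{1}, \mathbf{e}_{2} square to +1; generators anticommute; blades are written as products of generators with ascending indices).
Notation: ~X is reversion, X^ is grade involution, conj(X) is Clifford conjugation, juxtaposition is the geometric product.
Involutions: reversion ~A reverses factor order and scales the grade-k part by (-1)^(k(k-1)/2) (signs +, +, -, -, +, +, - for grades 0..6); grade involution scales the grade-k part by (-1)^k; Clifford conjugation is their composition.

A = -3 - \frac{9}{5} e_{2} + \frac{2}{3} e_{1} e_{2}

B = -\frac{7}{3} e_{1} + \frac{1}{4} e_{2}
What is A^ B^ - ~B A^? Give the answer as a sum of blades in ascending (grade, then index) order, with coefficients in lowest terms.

first term: -\frac{9}{20} - \frac{43}{6} e_{1} - \frac{29}{36} e_{2} - \frac{21}{5} e_{1} e_{2}
second term: \frac{9}{20} + \frac{41}{6} e_{1} - \frac{83}{36} e_{2} - \frac{21}{5} e_{1} e_{2}
Answer: -\frac{9}{10} - 14 e_{1} + \frac{3}{2} e_{2}


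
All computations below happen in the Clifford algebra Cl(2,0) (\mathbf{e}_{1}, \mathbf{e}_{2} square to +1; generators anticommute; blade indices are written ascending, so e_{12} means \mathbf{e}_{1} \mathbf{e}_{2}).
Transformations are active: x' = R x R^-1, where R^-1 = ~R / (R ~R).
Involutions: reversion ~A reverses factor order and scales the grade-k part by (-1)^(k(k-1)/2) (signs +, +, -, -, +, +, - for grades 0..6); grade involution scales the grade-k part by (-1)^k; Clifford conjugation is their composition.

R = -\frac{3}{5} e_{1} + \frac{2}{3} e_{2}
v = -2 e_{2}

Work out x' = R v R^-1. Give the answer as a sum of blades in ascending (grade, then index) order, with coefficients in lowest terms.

~R = -\frac{3}{5} e_{1} + \frac{2}{3} e_{2}, and R ~R = \frac{181}{225}, so R^-1 = ~R / (\frac{181}{225}).
R v = -\frac{4}{3} + \frac{6}{5} e_{12}
Answer: \frac{360}{181} e_{1} - \frac{38}{181} e_{2}


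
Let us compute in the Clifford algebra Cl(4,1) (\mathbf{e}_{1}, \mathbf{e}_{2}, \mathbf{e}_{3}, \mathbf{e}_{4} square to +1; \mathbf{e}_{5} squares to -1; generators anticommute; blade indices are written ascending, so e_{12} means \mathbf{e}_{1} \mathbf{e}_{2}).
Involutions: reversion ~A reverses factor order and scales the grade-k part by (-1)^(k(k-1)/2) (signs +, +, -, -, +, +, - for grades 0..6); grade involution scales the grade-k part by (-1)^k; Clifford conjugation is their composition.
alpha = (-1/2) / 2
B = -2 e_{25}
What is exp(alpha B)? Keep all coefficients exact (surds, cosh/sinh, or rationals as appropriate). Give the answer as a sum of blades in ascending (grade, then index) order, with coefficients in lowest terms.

B^2 = (-2)^2*(e_{25})^2 = 4*(+1) = 4 (a basis 2-blade squares to minus the product of its generators' squares).
B^2 = 4 — the series telescopes hyperbolically here: l = 2, alpha*l = - \frac{1}{2}, so exp(alpha B) = cosh(- \frac{1}{2}) + (sinh(- \frac{1}{2})/2)*B = \cosh{\left(\frac{1}{2} \right)} + (- \frac{\sinh{\left(\frac{1}{2} \right)}}{2})*B.
Answer: \cosh{\left(\frac{1}{2} \right)} + \sinh{\left(\frac{1}{2} \right)} e_{25}


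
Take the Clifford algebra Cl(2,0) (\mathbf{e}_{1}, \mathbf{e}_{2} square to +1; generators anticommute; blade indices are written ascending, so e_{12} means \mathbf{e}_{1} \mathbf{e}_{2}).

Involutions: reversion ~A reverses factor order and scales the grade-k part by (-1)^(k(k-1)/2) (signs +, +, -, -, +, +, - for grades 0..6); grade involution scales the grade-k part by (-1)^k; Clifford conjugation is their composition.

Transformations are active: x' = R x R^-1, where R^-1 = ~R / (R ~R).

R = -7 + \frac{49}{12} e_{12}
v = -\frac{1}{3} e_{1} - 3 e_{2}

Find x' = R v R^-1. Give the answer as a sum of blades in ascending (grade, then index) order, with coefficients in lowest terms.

~R = -7 - \frac{49}{12} e_{12}, and R ~R = \frac{9457}{144}, so R^-1 = ~R / (\frac{9457}{144}).
R v = -\frac{119}{12} e_{1} + \frac{805}{36} e_{2}
Answer: \frac{1417}{579} e_{1} - \frac{341}{193} e_{2}


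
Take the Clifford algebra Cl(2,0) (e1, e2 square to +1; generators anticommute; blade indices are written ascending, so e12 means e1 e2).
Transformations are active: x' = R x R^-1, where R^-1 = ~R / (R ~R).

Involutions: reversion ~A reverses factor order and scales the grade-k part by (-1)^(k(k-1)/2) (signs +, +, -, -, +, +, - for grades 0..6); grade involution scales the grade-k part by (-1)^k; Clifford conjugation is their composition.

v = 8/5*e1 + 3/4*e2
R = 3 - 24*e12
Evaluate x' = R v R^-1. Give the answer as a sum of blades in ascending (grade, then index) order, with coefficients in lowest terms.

~R = 3 + 24*e12, and R ~R = 585, so R^-1 = ~R / (585).
R v = -66/5*e1 + 813/20*e2
Answer: -564/325*e1 - 433/1300*e2


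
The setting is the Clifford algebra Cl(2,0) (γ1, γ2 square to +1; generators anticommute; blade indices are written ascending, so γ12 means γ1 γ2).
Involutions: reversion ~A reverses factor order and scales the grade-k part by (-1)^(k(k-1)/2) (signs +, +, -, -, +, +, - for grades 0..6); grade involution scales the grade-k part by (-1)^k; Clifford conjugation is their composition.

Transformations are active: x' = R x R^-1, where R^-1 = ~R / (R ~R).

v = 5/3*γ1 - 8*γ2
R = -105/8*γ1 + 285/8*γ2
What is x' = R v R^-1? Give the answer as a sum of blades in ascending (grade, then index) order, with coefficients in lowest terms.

~R = -105/8*γ1 + 285/8*γ2, and R ~R = 46125/32, so R^-1 = ~R / (46125/32).
R v = -2455/8 + 365/8*γ12
Answer: 804/205*γ1 - 4409/615*γ2


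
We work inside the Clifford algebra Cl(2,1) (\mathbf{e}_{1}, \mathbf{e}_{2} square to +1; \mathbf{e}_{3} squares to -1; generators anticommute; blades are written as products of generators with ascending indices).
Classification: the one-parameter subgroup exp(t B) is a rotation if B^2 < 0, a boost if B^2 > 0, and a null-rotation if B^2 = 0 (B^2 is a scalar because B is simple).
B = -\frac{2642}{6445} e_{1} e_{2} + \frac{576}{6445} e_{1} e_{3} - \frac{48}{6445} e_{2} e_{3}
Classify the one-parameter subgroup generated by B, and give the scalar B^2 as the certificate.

B^2 term by term: the squares give (-\frac{2642}{6445})^2*(e_{1} e_{2})^2 + (\frac{576}{6445})^2*(e_{1} e_{3})^2 + (-\frac{48}{6445})^2*(e_{2} e_{3})^2 = \frac{6980164}{41538025}*(-1) + \frac{331776}{41538025}*(+1) + \frac{2304}{41538025}*(+1) = -\frac{4}{25} (each basis 2-blade squares to minus the product of its generators' squares); cross terms between blades sharing an index anticommute and cancel. So B^2 = -\frac{4}{25}.
Answer: rotation, certificate B^2 = -\frac{4}{25}. Why this suffices: the scalar -\frac{4}{25} survives any versor conjugation, so its sign alone determines the class however B is presented.


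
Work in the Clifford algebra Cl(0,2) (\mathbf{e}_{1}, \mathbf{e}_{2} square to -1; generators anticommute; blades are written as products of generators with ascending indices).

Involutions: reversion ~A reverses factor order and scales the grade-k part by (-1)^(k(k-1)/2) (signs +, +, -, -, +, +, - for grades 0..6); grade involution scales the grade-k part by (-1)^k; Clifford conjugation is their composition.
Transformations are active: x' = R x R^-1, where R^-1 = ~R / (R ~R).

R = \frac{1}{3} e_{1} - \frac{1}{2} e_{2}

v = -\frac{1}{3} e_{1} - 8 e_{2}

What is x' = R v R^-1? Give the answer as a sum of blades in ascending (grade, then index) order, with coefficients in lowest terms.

~R = \frac{1}{3} e_{1} - \frac{1}{2} e_{2}, and R ~R = -\frac{13}{36}, so R^-1 = ~R / (-\frac{13}{36}).
R v = -\frac{35}{9} - \frac{17}{6} e_{1} e_{2}
Answer: \frac{293}{39} e_{1} - \frac{36}{13} e_{2}


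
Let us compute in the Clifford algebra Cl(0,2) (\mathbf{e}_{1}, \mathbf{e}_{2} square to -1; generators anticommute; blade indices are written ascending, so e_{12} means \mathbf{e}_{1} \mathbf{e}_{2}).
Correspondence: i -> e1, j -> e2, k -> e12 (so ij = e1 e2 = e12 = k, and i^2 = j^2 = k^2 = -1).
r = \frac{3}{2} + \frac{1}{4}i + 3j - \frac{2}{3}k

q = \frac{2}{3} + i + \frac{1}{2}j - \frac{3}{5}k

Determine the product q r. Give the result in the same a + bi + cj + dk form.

In blades: q = \frac{2}{3} + e_{1} + \frac{1}{2} e_{2} - \frac{3}{5} e_{12}, r = \frac{3}{2} + \frac{1}{4} e_{1} + 3 e_{2} - \frac{2}{3} e_{12}.
Distribute q over r term by term (generator squares from the signature, products reordered to ascending indices): (\frac{2}{3})*r = 1 + \frac{1}{6} e_{1} + 2 e_{2} - \frac{4}{9} e_{12}; (e_{1})*r = -\frac{1}{4} + \frac{3}{2} e_{1} + \frac{2}{3} e_{2} + 3 e_{12}; (\frac{1}{2} e_{2})*r = -\frac{3}{2} - \frac{1}{3} e_{1} + \frac{3}{4} e_{2} - \frac{1}{8} e_{12}; (-\frac{3}{5} e_{12})*r = -\frac{2}{5} + \frac{9}{5} e_{1} - \frac{3}{20} e_{2} - \frac{9}{10} e_{12}.
Sum: -\frac{23}{20} + \frac{47}{15} e_{1} + \frac{49}{15} e_{2} + \frac{551}{360} e_{12}; translating back through the correspondence:
Answer: -\frac{23}{20} + \frac{47}{15}i + \frac{49}{15}j + \frac{551}{360}k


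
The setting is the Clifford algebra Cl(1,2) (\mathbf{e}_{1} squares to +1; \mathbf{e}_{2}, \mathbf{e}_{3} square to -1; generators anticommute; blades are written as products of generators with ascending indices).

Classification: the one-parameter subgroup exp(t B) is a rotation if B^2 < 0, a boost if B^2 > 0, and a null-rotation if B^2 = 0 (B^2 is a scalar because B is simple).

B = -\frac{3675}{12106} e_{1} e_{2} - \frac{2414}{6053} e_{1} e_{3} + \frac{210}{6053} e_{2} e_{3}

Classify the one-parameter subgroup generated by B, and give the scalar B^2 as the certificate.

B^2 term by term: the squares give (-\frac{3675}{12106})^2*(e_{1} e_{2})^2 + (-\frac{2414}{6053})^2*(e_{1} e_{3})^2 + (\frac{210}{6053})^2*(e_{2} e_{3})^2 = \frac{13505625}{146555236}*(+1) + \frac{5827396}{36638809}*(+1) + \frac{44100}{36638809}*(-1) = \frac{1}{4} (each basis 2-blade squares to minus the product of its generators' squares); cross terms between blades sharing an index anticommute and cancel. So B^2 = \frac{1}{4}.
Answer: boost, certificate B^2 = \frac{1}{4}. Why this suffices: the scalar \frac{1}{4} survives any versor conjugation, so its sign alone determines the class however B is presented.


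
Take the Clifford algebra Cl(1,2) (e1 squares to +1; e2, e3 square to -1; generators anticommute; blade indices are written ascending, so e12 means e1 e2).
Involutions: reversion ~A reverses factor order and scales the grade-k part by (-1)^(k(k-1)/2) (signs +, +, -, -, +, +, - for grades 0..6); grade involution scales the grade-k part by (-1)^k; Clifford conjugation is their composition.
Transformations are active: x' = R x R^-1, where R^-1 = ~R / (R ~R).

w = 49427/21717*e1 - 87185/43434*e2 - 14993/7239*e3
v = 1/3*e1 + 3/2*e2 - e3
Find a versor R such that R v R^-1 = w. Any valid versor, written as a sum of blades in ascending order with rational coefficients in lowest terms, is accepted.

Why this works: both vectors square to -113/36, so q(v) = q(w) and R = v + w = 56666/21717*e1 - 11017/21717*e2 - 22232/7239*e3 carries v to w — its own direction survives, the complement (v - w)/2 flips.
Answer: 56666/21717*e1 - 11017/21717*e2 - 22232/7239*e3


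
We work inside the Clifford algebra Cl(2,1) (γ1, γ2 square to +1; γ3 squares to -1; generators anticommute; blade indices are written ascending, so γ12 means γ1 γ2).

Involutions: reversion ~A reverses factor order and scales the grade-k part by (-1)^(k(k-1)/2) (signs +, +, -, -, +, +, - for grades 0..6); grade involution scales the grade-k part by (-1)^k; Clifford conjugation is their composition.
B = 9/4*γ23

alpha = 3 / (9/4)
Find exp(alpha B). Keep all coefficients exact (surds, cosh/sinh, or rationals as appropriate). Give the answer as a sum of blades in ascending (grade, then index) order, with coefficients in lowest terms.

B^2 = (9/4)^2*(γ23)^2 = 81/16*(+1) = 81/16 (a basis 2-blade squares to minus the product of its generators' squares).
B^2 = 81/16 — B^2 > 0, so the exponential closes hyperbolically: l = 9/4, alpha*l = 3, so exp(alpha B) = cosh(3) + (sinh(3)/(9/4))*B = cosh(3) + (4*sinh(3)/9)*B.
Answer: cosh(3) + sinh(3)*γ23


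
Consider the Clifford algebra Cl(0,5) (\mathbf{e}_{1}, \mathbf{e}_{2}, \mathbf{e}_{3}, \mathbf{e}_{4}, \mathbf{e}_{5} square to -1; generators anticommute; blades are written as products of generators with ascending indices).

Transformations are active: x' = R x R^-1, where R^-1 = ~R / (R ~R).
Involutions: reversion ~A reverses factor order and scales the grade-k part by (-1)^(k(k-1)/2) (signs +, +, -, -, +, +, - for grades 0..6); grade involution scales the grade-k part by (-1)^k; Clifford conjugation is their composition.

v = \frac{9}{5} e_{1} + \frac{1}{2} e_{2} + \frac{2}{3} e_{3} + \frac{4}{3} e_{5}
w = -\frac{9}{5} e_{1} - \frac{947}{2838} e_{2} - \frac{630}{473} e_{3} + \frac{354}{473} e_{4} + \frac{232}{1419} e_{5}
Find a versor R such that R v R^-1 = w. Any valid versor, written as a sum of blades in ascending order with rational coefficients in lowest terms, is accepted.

Reasoning: v^2 = w^2 = -\frac{5141}{900} since conjugation preserves the quadratic form; R = v + w = \frac{236}{1419} e_{2} - \frac{944}{1419} e_{3} + \frac{354}{473} e_{4} + \frac{708}{473} e_{5} is then valid when invertible, keeping its own part and reversing (v - w)/2.
Answer: \frac{236}{1419} e_{2} - \frac{944}{1419} e_{3} + \frac{354}{473} e_{4} + \frac{708}{473} e_{5}


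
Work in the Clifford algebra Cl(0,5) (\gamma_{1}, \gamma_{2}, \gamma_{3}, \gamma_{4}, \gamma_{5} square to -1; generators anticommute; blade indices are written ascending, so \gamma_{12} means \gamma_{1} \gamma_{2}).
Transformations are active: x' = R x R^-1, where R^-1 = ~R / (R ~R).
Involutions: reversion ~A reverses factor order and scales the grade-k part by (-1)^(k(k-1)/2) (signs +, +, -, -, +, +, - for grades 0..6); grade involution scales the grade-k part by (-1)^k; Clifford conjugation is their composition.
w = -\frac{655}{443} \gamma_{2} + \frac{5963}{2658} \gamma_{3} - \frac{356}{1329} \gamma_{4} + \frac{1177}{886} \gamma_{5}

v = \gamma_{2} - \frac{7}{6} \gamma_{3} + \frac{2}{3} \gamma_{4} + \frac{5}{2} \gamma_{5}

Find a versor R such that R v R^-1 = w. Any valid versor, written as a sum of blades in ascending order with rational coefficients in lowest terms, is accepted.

Construction: equal norms (both -\frac{163}{18}) license R = v + w = -\frac{212}{443} \gamma_{2} + \frac{477}{443} \gamma_{3} + \frac{530}{1329} \gamma_{4} + \frac{1696}{443} \gamma_{5} — nothing changes along that direction, while (v - w)/2 changes sign, so v maps onto w.
Answer: -\frac{212}{443} \gamma_{2} + \frac{477}{443} \gamma_{3} + \frac{530}{1329} \gamma_{4} + \frac{1696}{443} \gamma_{5}


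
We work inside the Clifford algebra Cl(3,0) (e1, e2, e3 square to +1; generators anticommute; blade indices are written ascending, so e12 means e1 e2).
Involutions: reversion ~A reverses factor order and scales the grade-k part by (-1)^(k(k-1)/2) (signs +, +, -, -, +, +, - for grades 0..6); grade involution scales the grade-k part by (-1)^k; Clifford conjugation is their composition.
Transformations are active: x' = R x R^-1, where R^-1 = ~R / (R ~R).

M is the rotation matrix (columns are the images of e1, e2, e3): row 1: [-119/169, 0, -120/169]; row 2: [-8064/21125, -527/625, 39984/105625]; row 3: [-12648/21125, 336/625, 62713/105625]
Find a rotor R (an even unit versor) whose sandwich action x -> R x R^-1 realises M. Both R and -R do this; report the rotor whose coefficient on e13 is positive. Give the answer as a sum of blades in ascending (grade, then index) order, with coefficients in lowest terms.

Method: write R = a + b12*e12 + b13*e13 + b23*e23 with a^2 + b12^2 + b13^2 + b23^2 = 1 (so R^-1 = ~R). Expanding the columns R e_j ~R gives tr M = 4a^2 - 1 and, from the antisymmetric part, M21 - M12 = -4a*b12, M13 - M31 = 4a*b13, M32 - M23 = -4a*b23.
Here tr M = -4029/4225, so a^2 = (1 + tr M)/4 = 49/4225 and a = ±7/65. Taking a = 7/65: M21 - M12 = -8064/21125, M13 - M31 = -2352/21125, M32 - M23 = 672/4225, giving b12 = 288/325, b13 = -84/325, b23 = -24/65, i.e. R = 7/65 + 288/325*e12 - 84/325*e13 - 24/65*e23.
Its e13 coefficient is negative, so report the other preimage -R.
Answer: -7/65 - 288/325*e12 + 84/325*e13 + 24/65*e23. Recall the cover is two-to-one: with M of trace -4029/4225, both preimages act alike, and the stated e13 sign chooses the sheet.


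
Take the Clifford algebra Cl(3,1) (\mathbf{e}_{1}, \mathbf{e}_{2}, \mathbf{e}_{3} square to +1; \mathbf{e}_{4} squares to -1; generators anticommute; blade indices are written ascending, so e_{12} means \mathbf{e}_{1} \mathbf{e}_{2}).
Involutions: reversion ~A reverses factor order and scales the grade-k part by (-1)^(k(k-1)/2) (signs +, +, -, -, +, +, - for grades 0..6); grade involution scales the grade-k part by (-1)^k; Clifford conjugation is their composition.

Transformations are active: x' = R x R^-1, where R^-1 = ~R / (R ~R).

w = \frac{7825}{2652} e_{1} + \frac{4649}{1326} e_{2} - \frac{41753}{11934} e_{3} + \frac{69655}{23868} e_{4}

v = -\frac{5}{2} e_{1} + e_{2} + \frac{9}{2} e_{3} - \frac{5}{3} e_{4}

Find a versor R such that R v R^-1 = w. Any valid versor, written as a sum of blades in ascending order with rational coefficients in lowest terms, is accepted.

Sketch: the shared square \frac{445}{18} makes R = v + w = \frac{1195}{2652} e_{1} + \frac{5975}{1326} e_{2} + \frac{5975}{5967} e_{3} + \frac{29875}{23868} e_{4} the natural versor; its sandwich fixes that direction, negates (v - w)/2, and sends v to w.
Answer: \frac{1195}{2652} e_{1} + \frac{5975}{1326} e_{2} + \frac{5975}{5967} e_{3} + \frac{29875}{23868} e_{4}


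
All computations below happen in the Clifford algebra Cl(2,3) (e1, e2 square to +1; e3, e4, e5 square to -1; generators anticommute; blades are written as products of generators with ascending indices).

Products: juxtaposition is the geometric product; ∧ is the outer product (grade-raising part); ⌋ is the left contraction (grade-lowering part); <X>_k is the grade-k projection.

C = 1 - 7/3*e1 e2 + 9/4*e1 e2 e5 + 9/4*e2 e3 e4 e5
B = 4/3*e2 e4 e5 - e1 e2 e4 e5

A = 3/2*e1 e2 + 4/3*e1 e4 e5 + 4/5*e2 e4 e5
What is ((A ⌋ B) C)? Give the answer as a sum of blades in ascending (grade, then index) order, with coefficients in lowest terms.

step 1: -16/15 - 4/5*e1 + 4/3*e2 + 3/2*e4 e5
step 2: -16/15 + 104/45*e1 + 16/5*e2 + 112/45*e1 e2 - 3*e1 e5 - 27/8*e2 e3 - 9/5*e2 e5 + 3/2*e4 e5 - 27/8*e1 e2 e4 - 12/5*e1 e2 e5 + 3*e3 e4 e5 - 7/2*e1 e2 e4 e5 - 12/5*e2 e3 e4 e5 - 9/5*e1 e2 e3 e4 e5
Answer: -16/15 + 104/45*e1 + 16/5*e2 + 112/45*e1 e2 - 3*e1 e5 - 27/8*e2 e3 - 9/5*e2 e5 + 3/2*e4 e5 - 27/8*e1 e2 e4 - 12/5*e1 e2 e5 + 3*e3 e4 e5 - 7/2*e1 e2 e4 e5 - 12/5*e2 e3 e4 e5 - 9/5*e1 e2 e3 e4 e5


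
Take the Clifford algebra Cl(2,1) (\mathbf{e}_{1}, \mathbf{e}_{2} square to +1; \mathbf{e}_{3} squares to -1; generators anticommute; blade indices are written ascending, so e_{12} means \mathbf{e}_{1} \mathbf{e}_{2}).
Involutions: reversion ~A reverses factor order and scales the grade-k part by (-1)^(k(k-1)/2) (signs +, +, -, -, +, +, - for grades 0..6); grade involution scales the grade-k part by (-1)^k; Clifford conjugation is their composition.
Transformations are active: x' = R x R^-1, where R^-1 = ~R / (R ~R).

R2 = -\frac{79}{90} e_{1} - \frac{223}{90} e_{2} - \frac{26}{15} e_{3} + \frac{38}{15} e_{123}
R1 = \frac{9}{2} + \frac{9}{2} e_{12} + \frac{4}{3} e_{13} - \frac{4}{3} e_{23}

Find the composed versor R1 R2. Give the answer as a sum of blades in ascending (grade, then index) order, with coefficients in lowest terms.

Distribute over the terms of R1 (each basis-blade product reordered to ascending indices, repeated generators contracted through their squares):
(\frac{9}{2}) R2 = -\frac{79}{20} e_{1} - \frac{223}{20} e_{2} - \frac{39}{5} e_{3} + \frac{57}{5} e_{123}
(\frac{9}{2} e_{12}) R2 = -\frac{223}{20} e_{1} + \frac{79}{20} e_{2} - \frac{57}{5} e_{3} - \frac{39}{5} e_{123}
(\frac{4}{3} e_{13}) R2 = \frac{104}{45} e_{1} - \frac{152}{45} e_{2} + \frac{158}{135} e_{3} + \frac{446}{135} e_{123}
(-\frac{4}{3} e_{23}) R2 = -\frac{152}{45} e_{1} - \frac{104}{45} e_{2} - \frac{446}{135} e_{3} + \frac{158}{135} e_{123}
Summing the partial products and collecting blades:
Answer: -\frac{97}{6} e_{1} - \frac{116}{9} e_{2} - \frac{64}{3} e_{3} + \frac{218}{27} e_{123}


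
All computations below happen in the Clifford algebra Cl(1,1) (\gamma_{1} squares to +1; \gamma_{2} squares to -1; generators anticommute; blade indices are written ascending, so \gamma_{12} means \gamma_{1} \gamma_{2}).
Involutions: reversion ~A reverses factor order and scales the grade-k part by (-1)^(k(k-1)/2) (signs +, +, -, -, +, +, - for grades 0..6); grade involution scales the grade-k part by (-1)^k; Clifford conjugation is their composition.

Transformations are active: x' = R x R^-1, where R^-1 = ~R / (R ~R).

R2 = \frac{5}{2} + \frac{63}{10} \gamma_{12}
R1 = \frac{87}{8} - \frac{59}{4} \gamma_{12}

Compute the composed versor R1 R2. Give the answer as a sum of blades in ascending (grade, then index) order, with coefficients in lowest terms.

Distribute over the terms of R1 (each basis-blade product reordered to ascending indices, repeated generators contracted through their squares):
(\frac{87}{8}) R2 = \frac{435}{16} + \frac{5481}{80} \gamma_{12}
(-\frac{59}{4} \gamma_{12}) R2 = -\frac{3717}{40} - \frac{295}{8} \gamma_{12}
Summing the partial products and collecting blades:
Answer: -\frac{5259}{80} + \frac{2531}{80} \gamma_{12}


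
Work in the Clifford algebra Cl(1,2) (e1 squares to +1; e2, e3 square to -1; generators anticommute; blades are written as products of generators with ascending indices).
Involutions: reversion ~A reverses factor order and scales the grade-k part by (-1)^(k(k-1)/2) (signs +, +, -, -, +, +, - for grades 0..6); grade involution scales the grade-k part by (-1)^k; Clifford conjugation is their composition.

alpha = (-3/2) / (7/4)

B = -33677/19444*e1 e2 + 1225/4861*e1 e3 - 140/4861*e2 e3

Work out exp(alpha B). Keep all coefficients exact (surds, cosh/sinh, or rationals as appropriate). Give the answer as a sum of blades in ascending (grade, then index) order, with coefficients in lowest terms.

B^2 term by term: the squares give (-33677/19444)^2*(e1 e2)^2 + (1225/4861)^2*(e1 e3)^2 + (-140/4861)^2*(e2 e3)^2 = 1134140329/378069136*(+1) + 1500625/23629321*(+1) + 19600/23629321*(-1) = 49/16 (each basis 2-blade squares to minus the product of its generators' squares); cross terms between blades sharing an index anticommute and cancel. So B^2 = 49/16.
B^2 = 49/16 — since the square is positive, the closed form is hyperbolic: l = 7/4, alpha*l = -3/2, so exp(alpha B) = cosh(-3/2) + (sinh(-3/2)/(7/4))*B = cosh(3/2) + (-4*sinh(3/2)/7)*B.
Answer: cosh(3/2) + 4811*sinh(3/2)/4861*e1 e2 - 700*sinh(3/2)/4861*e1 e3 + 80*sinh(3/2)/4861*e2 e3


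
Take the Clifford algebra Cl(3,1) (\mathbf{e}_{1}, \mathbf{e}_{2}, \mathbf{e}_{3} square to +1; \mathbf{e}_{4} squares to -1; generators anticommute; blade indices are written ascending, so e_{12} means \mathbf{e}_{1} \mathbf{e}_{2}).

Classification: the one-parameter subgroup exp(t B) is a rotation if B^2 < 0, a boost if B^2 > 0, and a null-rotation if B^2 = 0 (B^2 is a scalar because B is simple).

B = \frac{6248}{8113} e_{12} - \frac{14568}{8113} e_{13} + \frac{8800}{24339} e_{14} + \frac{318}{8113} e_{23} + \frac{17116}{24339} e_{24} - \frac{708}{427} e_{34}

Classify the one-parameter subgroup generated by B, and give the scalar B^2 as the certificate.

B^2 term by term: the squares give (\frac{6248}{8113})^2*(e_{12})^2 + (-\frac{14568}{8113})^2*(e_{13})^2 + (\frac{8800}{24339})^2*(e_{14})^2 + (\frac{318}{8113})^2*(e_{23})^2 + (\frac{17116}{24339})^2*(e_{24})^2 + (-\frac{708}{427})^2*(e_{34})^2 = \frac{39037504}{65820769}*(-1) + \frac{212226624}{65820769}*(-1) + \frac{77440000}{592386921}*(+1) + \frac{101124}{65820769}*(-1) + \frac{292957456}{592386921}*(+1) + \frac{501264}{182329}*(+1) = -\frac{4}{9} (each basis 2-blade squares to minus the product of its generators' squares); cross terms between blades sharing an index anticommute and cancel; the commuting (index-disjoint) pairs give grade-4 terms 2*c*c'*(blade product), which cancel blade by blade — e_{1234}: -\frac{8847168}{3464251} + \frac{166230592}{65820769} + \frac{1865600}{65820769} = 0 — confirming B is simple. So B^2 = -\frac{4}{9}.
Answer: rotation, certificate B^2 = -\frac{4}{9}. The invariant at work: B^2 = -\frac{4}{9} is unchanged by conjugation, hence its sign classifies the subgroup whatever basis B is written in.


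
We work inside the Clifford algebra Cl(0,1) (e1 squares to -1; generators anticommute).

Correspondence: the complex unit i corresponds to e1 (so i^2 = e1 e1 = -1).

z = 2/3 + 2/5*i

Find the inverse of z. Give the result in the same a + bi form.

In blades: z = 2/3 + 2/5*e1.
With qbar = 2/3 - 2/5*e1 (scalar fixed, mapped units negated), z qbar = 136/225 (the sum of squared coefficients), so z^-1 = qbar / (136/225) = 75/68 - 45/68*e1; translating back:
Answer: 75/68 - 45/68*i


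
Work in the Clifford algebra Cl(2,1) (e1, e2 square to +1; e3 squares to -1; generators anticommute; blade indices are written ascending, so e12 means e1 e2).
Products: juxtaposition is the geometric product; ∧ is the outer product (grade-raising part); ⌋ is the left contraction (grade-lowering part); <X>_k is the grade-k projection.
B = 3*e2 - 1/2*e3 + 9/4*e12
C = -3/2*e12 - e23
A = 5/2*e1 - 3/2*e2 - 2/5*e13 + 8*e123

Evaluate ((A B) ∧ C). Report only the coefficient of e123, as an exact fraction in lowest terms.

step 1: -9/2 + 127/40*e1 + 45/8*e2 - 18*e3 + 23/2*e12 - 101/4*e13 - 3/20*e23 + 6/5*e123
step 2: 27/4*e12 + 9/2*e23 + 953/40*e123
Answer: 953/40


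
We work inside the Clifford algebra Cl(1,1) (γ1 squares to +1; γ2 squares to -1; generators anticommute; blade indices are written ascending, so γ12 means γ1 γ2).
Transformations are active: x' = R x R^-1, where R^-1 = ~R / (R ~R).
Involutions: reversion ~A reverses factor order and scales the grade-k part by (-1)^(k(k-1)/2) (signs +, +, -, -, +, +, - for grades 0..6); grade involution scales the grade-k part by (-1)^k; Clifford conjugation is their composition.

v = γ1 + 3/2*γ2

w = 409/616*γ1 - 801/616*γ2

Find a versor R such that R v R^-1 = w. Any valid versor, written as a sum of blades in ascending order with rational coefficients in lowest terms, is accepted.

Why this works: both vectors square to -5/4, so q(v) = q(w) and R = v + w = 1025/616*γ1 + 123/616*γ2 carries v to w — its own direction survives, the complement (v - w)/2 flips.
Answer: 1025/616*γ1 + 123/616*γ2


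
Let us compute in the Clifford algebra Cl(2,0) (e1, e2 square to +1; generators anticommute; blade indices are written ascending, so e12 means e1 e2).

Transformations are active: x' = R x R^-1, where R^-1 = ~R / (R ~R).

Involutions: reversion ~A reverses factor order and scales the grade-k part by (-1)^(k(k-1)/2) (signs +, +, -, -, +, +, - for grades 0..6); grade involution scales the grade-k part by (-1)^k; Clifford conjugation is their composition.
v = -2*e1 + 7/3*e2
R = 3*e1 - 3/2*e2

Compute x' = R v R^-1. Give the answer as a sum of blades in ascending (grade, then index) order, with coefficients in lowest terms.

~R = 3*e1 - 3/2*e2, and R ~R = 45/4, so R^-1 = ~R / (45/4).
R v = -19/2 + 4*e12
Answer: -46/15*e1 + 1/5*e2


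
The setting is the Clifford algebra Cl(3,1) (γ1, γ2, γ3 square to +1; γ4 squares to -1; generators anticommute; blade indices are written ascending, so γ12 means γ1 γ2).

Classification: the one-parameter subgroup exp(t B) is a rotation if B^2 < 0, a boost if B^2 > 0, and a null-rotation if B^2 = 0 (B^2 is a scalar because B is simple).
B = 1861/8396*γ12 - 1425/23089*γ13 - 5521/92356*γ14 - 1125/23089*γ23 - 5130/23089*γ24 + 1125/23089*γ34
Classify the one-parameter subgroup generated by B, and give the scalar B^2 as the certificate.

B^2 term by term: the squares give (1861/8396)^2*(γ12)^2 + (-1425/23089)^2*(γ13)^2 + (-5521/92356)^2*(γ14)^2 + (-1125/23089)^2*(γ23)^2 + (-5130/23089)^2*(γ24)^2 + (1125/23089)^2*(γ34)^2 = 3463321/70492816*(-1) + 2030625/533101921*(-1) + 30481441/8529630736*(+1) + 1265625/533101921*(-1) + 26316900/533101921*(+1) + 1265625/533101921*(+1) = 0 (each basis 2-blade squares to minus the product of its generators' squares); cross terms between blades sharing an index anticommute and cancel; the commuting (index-disjoint) pairs give grade-4 terms 2*c*c'*(blade product), which cancel blade by blade — γ1234: 2093625/96927622 - 14620500/533101921 + 6211125/1066203842 = 0 — confirming B is simple. So B^2 = 0.
Answer: null-rotation, certificate B^2 = 0. B^2 = 0 is basis-independent, so its sign is the whole story.


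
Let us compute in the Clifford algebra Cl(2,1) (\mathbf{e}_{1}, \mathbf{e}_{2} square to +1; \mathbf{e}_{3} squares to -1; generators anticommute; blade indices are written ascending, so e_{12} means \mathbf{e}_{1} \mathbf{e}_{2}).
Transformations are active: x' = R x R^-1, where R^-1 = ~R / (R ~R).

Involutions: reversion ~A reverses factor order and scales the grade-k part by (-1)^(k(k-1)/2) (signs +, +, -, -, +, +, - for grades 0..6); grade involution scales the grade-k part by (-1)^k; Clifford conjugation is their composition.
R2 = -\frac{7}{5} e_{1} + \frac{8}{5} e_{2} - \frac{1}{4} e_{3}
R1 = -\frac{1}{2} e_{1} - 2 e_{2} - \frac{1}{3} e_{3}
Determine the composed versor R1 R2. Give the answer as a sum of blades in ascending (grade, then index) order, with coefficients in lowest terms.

Distribute over the terms of R1 (each basis-blade product reordered to ascending indices, repeated generators contracted through their squares):
(-\frac{1}{2} e_{1}) R2 = \frac{7}{10} - \frac{4}{5} e_{12} + \frac{1}{8} e_{13}
(-2 e_{2}) R2 = -\frac{16}{5} - \frac{14}{5} e_{12} + \frac{1}{2} e_{23}
(-\frac{1}{3} e_{3}) R2 = -\frac{1}{12} - \frac{7}{15} e_{13} + \frac{8}{15} e_{23}
Summing the partial products and collecting blades:
Answer: -\frac{31}{12} - \frac{18}{5} e_{12} - \frac{41}{120} e_{13} + \frac{31}{30} e_{23}


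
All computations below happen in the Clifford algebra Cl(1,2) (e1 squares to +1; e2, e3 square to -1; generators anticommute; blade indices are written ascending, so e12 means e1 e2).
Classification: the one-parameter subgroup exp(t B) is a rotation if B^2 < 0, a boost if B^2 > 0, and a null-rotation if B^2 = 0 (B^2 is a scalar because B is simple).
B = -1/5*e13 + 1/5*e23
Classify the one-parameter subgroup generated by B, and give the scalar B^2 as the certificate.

B^2 term by term: the squares give (-1/5)^2*(e13)^2 + (1/5)^2*(e23)^2 = 1/25*(+1) + 1/25*(-1) = 0 (each basis 2-blade squares to minus the product of its generators' squares); cross terms between blades sharing an index anticommute and cancel. So B^2 = 0.
Answer: null-rotation, certificate B^2 = 0. B^2 = 0 is basis-independent, so its sign is the whole story.


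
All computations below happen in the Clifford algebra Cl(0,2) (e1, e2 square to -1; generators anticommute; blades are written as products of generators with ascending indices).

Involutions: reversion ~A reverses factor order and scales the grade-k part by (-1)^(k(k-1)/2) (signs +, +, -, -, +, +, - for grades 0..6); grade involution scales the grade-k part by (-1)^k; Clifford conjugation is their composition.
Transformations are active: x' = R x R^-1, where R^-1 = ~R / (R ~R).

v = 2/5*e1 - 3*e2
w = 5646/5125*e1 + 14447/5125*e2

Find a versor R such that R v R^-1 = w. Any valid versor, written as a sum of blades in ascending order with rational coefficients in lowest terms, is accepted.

The midline construction: v and w both square to -229/25, so reflecting in their sum 7696/5125*e1 - 928/5125*e2 exchanges them.
Answer: 7696/5125*e1 - 928/5125*e2


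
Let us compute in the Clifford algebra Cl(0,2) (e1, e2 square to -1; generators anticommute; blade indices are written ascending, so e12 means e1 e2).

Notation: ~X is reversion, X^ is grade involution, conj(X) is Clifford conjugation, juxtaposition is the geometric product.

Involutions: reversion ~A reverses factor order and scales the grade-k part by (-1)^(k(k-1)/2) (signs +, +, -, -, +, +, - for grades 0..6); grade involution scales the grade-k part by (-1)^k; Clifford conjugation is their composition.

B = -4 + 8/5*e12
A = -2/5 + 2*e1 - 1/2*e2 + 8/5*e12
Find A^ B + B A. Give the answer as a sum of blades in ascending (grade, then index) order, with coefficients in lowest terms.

first term: -24/25 + 44/5*e1 + 6/5*e2 - 176/25*e12
second term: -24/25 - 36/5*e1 + 26/5*e2 - 176/25*e12
Answer: -48/25 + 8/5*e1 + 32/5*e2 - 352/25*e12


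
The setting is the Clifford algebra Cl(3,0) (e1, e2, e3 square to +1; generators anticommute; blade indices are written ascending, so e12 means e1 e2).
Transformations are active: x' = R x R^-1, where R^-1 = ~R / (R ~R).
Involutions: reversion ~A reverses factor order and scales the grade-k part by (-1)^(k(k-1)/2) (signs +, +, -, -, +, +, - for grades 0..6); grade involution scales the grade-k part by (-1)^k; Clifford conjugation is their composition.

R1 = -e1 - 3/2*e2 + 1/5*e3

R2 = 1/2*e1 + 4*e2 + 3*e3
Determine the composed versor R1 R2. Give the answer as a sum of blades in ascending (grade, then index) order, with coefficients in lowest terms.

Distribute over the terms of R1 (each basis-blade product reordered to ascending indices, repeated generators contracted through their squares):
(-e1) R2 = -1/2 - 4*e12 - 3*e13
(-3/2*e2) R2 = -6 + 3/4*e12 - 9/2*e23
(1/5*e3) R2 = 3/5 - 1/10*e13 - 4/5*e23
Summing the partial products and collecting blades:
Answer: -59/10 - 13/4*e12 - 31/10*e13 - 53/10*e23


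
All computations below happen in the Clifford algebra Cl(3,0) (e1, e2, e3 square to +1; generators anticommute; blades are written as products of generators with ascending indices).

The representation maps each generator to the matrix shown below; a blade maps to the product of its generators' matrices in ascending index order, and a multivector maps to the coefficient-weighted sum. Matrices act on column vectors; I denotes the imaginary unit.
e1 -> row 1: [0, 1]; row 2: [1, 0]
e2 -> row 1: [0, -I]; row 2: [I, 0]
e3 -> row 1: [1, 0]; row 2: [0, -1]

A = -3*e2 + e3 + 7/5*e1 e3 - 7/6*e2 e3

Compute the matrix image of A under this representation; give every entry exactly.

Bivector images (products of the table entries): rho(e1 e3) = rho(e1)rho(e3) = row 1: [0, -1]; row 2: [1, 0]; rho(e2 e3) = rho(e2)rho(e3) = row 1: [0, I]; row 2: [I, 0].
M = (-3)*rho(e2) + (1)*rho(e3) + (7/5)*rho(e1 e3) + (-7/6)*rho(e2 e3), summed entrywise:
Answer: row 1: [1, -7/5 + 11*I/6]; row 2: [7/5 - 25*I/6, -1]


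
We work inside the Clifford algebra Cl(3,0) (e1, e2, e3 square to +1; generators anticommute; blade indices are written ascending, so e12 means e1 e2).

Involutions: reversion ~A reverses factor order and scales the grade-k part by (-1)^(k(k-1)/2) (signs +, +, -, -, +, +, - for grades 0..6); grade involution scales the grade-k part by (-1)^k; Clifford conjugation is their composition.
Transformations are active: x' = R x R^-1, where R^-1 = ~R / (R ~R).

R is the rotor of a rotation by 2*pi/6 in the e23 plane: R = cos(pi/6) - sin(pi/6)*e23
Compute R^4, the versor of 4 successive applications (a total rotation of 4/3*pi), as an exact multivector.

Half-angle bookkeeping: 4 applications in e23 add up to rotor phase 4*pi/6 = 2*pi/3, so R^4 = cos(2*pi/3) - sin(2*pi/3)*e23.
cos(2*pi/3) = -1/2 and sin(2*pi/3) = sqrt(3)/2, so R^4 = -1/2 - sqrt(3)/2*e23. The net rotation is 4/3*pi; the rotor keeps the half-angle phase exactly.
Answer: -1/2 - sqrt(3)/2*e23


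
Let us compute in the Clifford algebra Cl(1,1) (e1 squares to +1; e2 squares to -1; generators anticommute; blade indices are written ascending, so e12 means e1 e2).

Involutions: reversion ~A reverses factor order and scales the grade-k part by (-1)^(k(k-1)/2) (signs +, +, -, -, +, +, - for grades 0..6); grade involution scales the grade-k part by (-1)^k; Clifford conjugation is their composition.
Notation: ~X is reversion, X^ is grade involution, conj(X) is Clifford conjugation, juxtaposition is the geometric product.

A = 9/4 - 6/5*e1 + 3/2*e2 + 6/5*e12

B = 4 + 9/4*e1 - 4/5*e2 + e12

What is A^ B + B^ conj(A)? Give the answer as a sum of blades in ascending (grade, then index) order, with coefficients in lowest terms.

first term: 117/10 + 3729/400*e1 - 93/10*e2 + 1893/200*e12
second term: 63/10 + 111/400*e1 - 27/10*e2 - 27/200*e12
Answer: 18 + 48/5*e1 - 12*e2 + 933/100*e12


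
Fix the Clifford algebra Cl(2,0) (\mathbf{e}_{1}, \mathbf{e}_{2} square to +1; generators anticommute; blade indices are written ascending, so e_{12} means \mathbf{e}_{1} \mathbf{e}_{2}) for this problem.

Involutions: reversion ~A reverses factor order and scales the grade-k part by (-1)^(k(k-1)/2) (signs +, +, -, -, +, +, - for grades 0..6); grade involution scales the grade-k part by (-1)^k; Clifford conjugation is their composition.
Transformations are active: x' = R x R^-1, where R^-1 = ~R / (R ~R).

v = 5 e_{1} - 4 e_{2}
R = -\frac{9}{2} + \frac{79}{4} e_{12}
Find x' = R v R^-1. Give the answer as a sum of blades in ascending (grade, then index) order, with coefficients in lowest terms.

~R = -\frac{9}{2} - \frac{79}{4} e_{12}, and R ~R = \frac{6565}{16}, so R^-1 = ~R / (\frac{6565}{16}).
R v = -\frac{203}{2} e_{1} - \frac{323}{4} e_{2}
Answer: -\frac{18209}{6565} e_{1} + \frac{37888}{6565} e_{2}
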